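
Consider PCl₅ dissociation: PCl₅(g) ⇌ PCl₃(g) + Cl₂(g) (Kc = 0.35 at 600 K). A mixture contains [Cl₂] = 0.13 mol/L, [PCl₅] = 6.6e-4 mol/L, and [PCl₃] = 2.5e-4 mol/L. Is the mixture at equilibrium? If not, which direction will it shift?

no; Q < K, reaction proceeds forward

Qc = [PCl₃]·[Cl₂] / [PCl₅] = (2.5e-4)·(0.13) / (6.6e-4) = 0.049
Qc = 0.049 < Kc = 0.35: net forward reaction.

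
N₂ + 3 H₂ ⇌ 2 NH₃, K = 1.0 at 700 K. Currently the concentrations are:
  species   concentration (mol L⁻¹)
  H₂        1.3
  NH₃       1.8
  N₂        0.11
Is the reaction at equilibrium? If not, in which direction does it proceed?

reverse (toward reactants)

Q = [NH₃]² / ([N₂]·[H₂]³) = (1.8)² / ((0.11)·(1.3)³) = 13
Q = 13 > K = 1.0, so the reverse reaction proceeds.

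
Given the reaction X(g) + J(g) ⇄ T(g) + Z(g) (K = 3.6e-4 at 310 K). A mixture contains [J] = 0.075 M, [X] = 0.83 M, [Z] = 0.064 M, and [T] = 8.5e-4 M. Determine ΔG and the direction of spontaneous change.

ΔG = 2.29 kJ/mol; the forward reaction is non-spontaneous

Q = [T]·[Z] / ([X]·[J]) = (8.5e-4)·(0.064) / ((0.83)·(0.075)) = 8.74e-4
ΔG = RT ln(Q/K) = (8.314 J mol⁻¹ K⁻¹)(310 K) × ln(8.74e-4/3.6e-4)
   = (2.577 kJ/mol)(0.8870) = 2.29 kJ/mol
ΔG > 0, so the forward reaction is non-spontaneous (proceeds in reverse).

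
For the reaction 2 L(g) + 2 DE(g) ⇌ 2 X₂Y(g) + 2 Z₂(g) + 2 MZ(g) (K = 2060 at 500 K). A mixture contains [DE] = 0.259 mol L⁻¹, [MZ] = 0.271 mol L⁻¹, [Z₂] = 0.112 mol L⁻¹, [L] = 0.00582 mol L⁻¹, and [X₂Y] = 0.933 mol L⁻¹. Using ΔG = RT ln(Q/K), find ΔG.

Q = [X₂Y]²·[Z₂]²·[MZ]² / ([L]²·[DE]²) = (0.933)²·(0.112)²·(0.271)² / ((0.00582)²·(0.259)²) = 353
ΔG = RT ln(Q/K) = (8.314 J mol⁻¹ K⁻¹)(500 K) × ln(353/2060)
   = (4.157 kJ/mol)(-1.764) = -7.33 kJ/mol
ΔG < 0, so the forward reaction is spontaneous (proceeds forward).

ΔG = -7.33 kJ/mol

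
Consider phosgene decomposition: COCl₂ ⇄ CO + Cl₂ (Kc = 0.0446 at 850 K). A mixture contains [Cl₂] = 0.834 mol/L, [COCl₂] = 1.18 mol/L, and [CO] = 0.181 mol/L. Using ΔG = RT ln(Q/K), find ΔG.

Qc = [CO]·[Cl₂] / [COCl₂] = (0.181)·(0.834) / (1.18) = 0.128
ΔG = RT ln(Qc/Kc) = (8.314 J mol⁻¹ K⁻¹)(850 K) × ln(0.128/0.0446)
   = (7.067 kJ/mol)(1.054) = 7.45 kJ/mol
ΔG > 0, so the forward reaction is non-spontaneous (proceeds in reverse).

ΔG = 7.45 kJ/mol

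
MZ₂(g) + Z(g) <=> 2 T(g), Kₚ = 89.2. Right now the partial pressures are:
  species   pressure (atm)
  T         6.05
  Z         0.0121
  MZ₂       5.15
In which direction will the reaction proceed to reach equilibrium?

toward reactants

Qₚ = P(T)² / (P(MZ₂)·P(Z)) = (6.05)² / ((5.15)·(0.0121)) = 587
Qₚ = 587 > Kₚ = 89.2, so the reverse reaction proceeds.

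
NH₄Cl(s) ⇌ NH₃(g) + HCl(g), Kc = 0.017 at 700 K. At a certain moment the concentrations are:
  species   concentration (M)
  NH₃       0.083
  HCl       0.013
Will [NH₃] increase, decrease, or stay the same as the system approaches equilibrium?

(NH₄Cl is a pure solid — omitted from Qc.)
Qc = [NH₃]·[HCl] = (0.083)·(0.013) = 0.0011
Qc = 0.0011 < Kc = 0.017: net forward reaction.
NH₃ is a product, so it increases.

increase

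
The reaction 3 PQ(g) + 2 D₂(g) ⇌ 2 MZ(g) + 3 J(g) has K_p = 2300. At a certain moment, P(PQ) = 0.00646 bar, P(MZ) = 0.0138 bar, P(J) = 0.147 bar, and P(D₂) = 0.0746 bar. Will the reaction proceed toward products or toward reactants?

forward (toward products)

Q_p = P(MZ)²·P(J)³ / (P(PQ)³·P(D₂)²) = (0.0138)²·(0.147)³ / ((0.00646)³·(0.0746)²) = 403
Q_p = 403 < K_p = 2300, so the forward reaction proceeds.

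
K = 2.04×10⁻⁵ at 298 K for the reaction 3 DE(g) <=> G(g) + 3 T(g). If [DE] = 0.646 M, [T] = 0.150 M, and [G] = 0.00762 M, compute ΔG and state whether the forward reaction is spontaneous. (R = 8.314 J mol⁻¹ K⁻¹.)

Q = [G]·[T]³ / [DE]³ = (0.00762)·(0.150)³ / (0.646)³ = 9.54×10⁻⁵
ΔG = RT ln(Q/K) = (8.314 J mol⁻¹ K⁻¹)(298 K) × ln(9.54×10⁻⁵/2.04×10⁻⁵)
   = (2.478 kJ/mol)(1.543) = 3.82 kJ/mol
ΔG > 0, so the forward reaction is non-spontaneous (proceeds in reverse).

ΔG = 3.82 kJ/mol; the forward reaction is non-spontaneous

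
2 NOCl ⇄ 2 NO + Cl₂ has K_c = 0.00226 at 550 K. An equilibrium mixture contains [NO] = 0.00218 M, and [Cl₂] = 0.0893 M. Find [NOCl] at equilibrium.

[NOCl] = 0.0137 M

At equilibrium, K_c = [NO]²·[Cl₂] / [NOCl]² = 0.00226.
(0.00218)²·(0.0893) / ([NOCl])² = 0.00226
[NOCl]² = 1.88×10⁻⁴ ⇒ [NOCl] = 0.0137 M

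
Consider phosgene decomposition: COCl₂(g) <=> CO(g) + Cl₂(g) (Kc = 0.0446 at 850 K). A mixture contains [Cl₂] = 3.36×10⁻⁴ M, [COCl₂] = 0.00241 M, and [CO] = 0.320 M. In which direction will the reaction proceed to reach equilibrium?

neither direction; the system is at equilibrium

Qc = [CO]·[Cl₂] / [COCl₂] = (0.320)·(3.36×10⁻⁴) / (0.00241) = 0.0446
Qc = 0.0446 = Kc, so the system is already at equilibrium.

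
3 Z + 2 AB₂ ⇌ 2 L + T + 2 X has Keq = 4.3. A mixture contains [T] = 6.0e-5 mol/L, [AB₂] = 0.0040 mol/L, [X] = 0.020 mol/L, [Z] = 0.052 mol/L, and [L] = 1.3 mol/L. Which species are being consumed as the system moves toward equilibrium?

Q = [L]²·[T]·[X]² / ([Z]³·[AB₂]²) = (1.3)²·(6.0e-5)·(0.020)² / ((0.052)³·(0.0040)²) = 18
Q = 18 > Keq = 4.3: net reverse reaction.

L, T, X (products)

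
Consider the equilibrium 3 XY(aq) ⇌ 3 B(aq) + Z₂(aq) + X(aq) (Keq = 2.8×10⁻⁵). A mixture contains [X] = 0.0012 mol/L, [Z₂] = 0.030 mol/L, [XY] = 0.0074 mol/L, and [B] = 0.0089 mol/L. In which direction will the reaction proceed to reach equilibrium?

reverse (toward reactants)

Q = [B]³·[Z₂]·[X] / [XY]³ = (0.0089)³·(0.030)·(0.0012) / (0.0074)³ = 6.3×10⁻⁵
Q = 6.3×10⁻⁵ > Keq = 2.8×10⁻⁵, so the reverse reaction proceeds.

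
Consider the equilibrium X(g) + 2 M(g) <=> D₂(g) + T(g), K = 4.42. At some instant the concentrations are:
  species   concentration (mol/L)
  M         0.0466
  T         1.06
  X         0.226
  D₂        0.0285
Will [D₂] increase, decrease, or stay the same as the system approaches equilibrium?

decrease

Q = [D₂]·[T] / ([X]·[M]²) = (0.0285)·(1.06) / ((0.226)·(0.0466)²) = 61.6
Q = 61.6 > K = 4.42: net reverse reaction.
D₂ is a product, so it decreases.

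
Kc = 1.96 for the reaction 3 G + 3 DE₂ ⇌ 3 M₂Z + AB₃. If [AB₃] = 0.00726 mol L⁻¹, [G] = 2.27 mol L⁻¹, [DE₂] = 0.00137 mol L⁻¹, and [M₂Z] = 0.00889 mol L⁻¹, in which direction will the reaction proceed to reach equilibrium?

toward products

Qc = [M₂Z]³·[AB₃] / ([G]³·[DE₂]³) = (0.00889)³·(0.00726) / ((2.27)³·(0.00137)³) = 0.170
Qc = 0.170 < Kc = 1.96, so the forward reaction proceeds.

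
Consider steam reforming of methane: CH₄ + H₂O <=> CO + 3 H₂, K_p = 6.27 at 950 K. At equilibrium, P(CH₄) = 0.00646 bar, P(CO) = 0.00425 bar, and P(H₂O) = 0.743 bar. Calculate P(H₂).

P(H₂) = 1.92 bar

At equilibrium, K_p = P(CO)·P(H₂)³ / (P(CH₄)·P(H₂O)) = 6.27.
(0.00425)·(P(H₂))³ / ((0.00646)·(0.743)) = 6.27
P(H₂)³ = 7.08 ⇒ P(H₂) = 1.92 bar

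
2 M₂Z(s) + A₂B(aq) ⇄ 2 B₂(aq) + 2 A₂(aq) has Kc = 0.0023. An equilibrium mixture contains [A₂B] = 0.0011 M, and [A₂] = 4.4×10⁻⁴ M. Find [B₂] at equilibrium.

(M₂Z is a pure solid — omitted from Kc.)
At equilibrium, Kc = [B₂]²·[A₂]² / [A₂B] = 0.0023.
([B₂])²·(4.4×10⁻⁴)² / (0.0011) = 0.0023
[B₂]² = 13.1 ⇒ [B₂] = 3.6 M

[B₂] = 3.6 M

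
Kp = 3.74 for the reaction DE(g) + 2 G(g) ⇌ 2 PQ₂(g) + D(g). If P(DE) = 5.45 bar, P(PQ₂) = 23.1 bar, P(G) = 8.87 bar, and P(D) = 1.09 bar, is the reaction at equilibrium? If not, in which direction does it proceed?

Qp = P(PQ₂)²·P(D) / (P(DE)·P(G)²) = (23.1)²·(1.09) / ((5.45)·(8.87)²) = 1.36
Qp = 1.36 < Kp = 3.74, so the forward reaction proceeds.

in the forward direction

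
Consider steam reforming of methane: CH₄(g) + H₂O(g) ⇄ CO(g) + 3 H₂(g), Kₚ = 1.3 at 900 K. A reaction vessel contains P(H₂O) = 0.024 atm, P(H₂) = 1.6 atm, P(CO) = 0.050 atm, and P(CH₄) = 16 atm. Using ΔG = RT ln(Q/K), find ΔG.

Qₚ = P(CO)·P(H₂)³ / (P(CH₄)·P(H₂O)) = (0.050)·(1.6)³ / ((16)·(0.024)) = 0.533
ΔG = RT ln(Qₚ/Kₚ) = (8.314 J mol⁻¹ K⁻¹)(900 K) × ln(0.533/1.3)
   = (7.483 kJ/mol)(-0.8916) = -6.67 kJ/mol
ΔG < 0, so the forward reaction is spontaneous (proceeds forward).

ΔG = -6.67 kJ/mol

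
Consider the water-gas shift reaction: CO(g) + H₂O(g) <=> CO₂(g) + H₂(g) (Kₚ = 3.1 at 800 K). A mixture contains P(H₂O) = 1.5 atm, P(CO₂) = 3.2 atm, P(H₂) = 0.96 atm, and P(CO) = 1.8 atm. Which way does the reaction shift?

to the right

Qₚ = P(CO₂)·P(H₂) / (P(CO)·P(H₂O)) = (3.2)·(0.96) / ((1.8)·(1.5)) = 1.1
Qₚ = 1.1 < Kₚ = 3.1, so the forward reaction proceeds.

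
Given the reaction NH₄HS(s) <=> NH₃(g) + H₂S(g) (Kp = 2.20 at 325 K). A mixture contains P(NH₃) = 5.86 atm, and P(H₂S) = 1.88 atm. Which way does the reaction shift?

to the left

(NH₄HS is a pure solid — omitted from Qp.)
Qp = P(NH₃)·P(H₂S) = (5.86)·(1.88) = 11.0
Qp = 11.0 > Kp = 2.20, so the reverse reaction proceeds.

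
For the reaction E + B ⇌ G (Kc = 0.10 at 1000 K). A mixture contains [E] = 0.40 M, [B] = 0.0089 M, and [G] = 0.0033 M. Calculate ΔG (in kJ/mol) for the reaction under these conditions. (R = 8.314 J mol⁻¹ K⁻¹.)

ΔG = 18.5 kJ/mol

Qc = [G] / ([E]·[B]) = (0.0033) / ((0.40)·(0.0089)) = 0.927
ΔG = RT ln(Qc/Kc) = (8.314 J mol⁻¹ K⁻¹)(1000 K) × ln(0.927/0.10)
   = (8.314 kJ/mol)(2.227) = 18.5 kJ/mol
ΔG > 0, so the forward reaction is non-spontaneous (proceeds in reverse).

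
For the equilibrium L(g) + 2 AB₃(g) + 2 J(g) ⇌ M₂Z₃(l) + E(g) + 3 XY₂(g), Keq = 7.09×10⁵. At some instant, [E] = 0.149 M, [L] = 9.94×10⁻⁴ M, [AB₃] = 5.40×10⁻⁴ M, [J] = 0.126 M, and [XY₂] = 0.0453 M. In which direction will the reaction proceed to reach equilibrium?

in the reverse direction

(M₂Z₃ is a pure liquid — omitted from Q.)
Q = [E]·[XY₂]³ / ([L]·[AB₃]²·[J]²) = (0.149)·(0.0453)³ / ((9.94×10⁻⁴)·(5.40×10⁻⁴)²·(0.126)²) = 3.01×10⁶
Q = 3.01×10⁶ > Keq = 7.09×10⁵, so the reverse reaction proceeds.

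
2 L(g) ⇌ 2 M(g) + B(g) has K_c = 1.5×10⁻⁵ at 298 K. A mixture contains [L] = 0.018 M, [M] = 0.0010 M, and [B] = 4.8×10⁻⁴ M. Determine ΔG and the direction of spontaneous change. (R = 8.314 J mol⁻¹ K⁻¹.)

ΔG = -5.74 kJ/mol; the forward reaction is spontaneous

Q_c = [M]²·[B] / [L]² = (0.0010)²·(4.8×10⁻⁴) / (0.018)² = 1.48×10⁻⁶
ΔG = RT ln(Q_c/K_c) = (8.314 J mol⁻¹ K⁻¹)(298 K) × ln(1.48×10⁻⁶/1.5×10⁻⁵)
   = (2.478 kJ/mol)(-2.316) = -5.74 kJ/mol
ΔG < 0, so the forward reaction is spontaneous (proceeds forward).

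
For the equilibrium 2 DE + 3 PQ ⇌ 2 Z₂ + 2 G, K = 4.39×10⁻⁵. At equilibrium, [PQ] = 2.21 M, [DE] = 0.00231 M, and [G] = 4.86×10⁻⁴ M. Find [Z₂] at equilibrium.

At equilibrium, K = [Z₂]²·[G]² / ([DE]²·[PQ]³) = 4.39×10⁻⁵.
([Z₂])²·(4.86×10⁻⁴)² / ((0.00231)²·(2.21)³) = 4.39×10⁻⁵
[Z₂]² = 0.0107 ⇒ [Z₂] = 0.103 M

[Z₂] = 0.103 M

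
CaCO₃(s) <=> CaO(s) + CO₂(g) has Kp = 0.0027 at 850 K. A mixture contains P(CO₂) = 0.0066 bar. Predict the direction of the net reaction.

(CaCO₃, CaO are pure solids — omitted from Qp.)
Qp = P(CO₂) = 0.0066
Qp = 0.0066 > Kp = 0.0027, so the reverse reaction proceeds.

reverse (toward reactants)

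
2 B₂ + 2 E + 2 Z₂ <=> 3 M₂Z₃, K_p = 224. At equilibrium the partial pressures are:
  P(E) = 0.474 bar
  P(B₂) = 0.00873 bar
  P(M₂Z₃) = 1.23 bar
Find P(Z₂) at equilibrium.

At equilibrium, K_p = P(M₂Z₃)³ / (P(B₂)²·P(E)²·P(Z₂)²) = 224.
(1.23)³ / ((0.00873)²·(0.474)²·(P(Z₂))²) = 224
P(Z₂)² = 485 ⇒ P(Z₂) = 22.0 bar

P(Z₂) = 22.0 bar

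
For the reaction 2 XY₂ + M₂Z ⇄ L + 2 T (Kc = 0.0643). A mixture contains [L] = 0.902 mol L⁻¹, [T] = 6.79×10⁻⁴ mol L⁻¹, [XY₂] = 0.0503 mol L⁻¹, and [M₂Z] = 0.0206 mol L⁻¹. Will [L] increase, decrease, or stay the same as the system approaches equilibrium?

increase

Qc = [L]·[T]² / ([XY₂]²·[M₂Z]) = (0.902)·(6.79×10⁻⁴)² / ((0.0503)²·(0.0206)) = 0.00798
Qc = 0.00798 < Kc = 0.0643: net forward reaction.
L is a product, so it increases.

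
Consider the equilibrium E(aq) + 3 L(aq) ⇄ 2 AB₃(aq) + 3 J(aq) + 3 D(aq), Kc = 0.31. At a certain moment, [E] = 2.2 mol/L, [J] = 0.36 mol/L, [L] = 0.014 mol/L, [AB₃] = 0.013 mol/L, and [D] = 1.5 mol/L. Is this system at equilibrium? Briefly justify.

Qc = [AB₃]²·[J]³·[D]³ / ([E]·[L]³) = (0.013)²·(0.36)³·(1.5)³ / ((2.2)·(0.014)³) = 4.4
Qc = 4.4 > Kc = 0.31: net reverse reaction.

no; Q > K, reaction proceeds in reverse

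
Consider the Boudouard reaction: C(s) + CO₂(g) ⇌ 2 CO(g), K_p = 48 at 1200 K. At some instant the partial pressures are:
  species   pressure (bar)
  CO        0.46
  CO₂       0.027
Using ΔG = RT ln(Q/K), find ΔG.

(C is a pure solid — omitted from Q_p.)
Q_p = P(CO)² / P(CO₂) = (0.46)² / (0.027) = 7.84
ΔG = RT ln(Q_p/K_p) = (8.314 J mol⁻¹ K⁻¹)(1200 K) × ln(7.84/48)
   = (9.977 kJ/mol)(-1.812) = -18.1 kJ/mol
ΔG < 0, so the forward reaction is spontaneous (proceeds forward).

ΔG = -18.1 kJ/mol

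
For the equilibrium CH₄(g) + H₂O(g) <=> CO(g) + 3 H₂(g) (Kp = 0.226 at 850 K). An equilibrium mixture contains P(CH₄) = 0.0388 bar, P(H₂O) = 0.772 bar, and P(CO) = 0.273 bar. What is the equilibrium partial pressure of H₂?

P(H₂) = 0.292 bar

At equilibrium, Kp = P(CO)·P(H₂)³ / (P(CH₄)·P(H₂O)) = 0.226.
(0.273)·(P(H₂))³ / ((0.0388)·(0.772)) = 0.226
P(H₂)³ = 0.0248 ⇒ P(H₂) = 0.292 bar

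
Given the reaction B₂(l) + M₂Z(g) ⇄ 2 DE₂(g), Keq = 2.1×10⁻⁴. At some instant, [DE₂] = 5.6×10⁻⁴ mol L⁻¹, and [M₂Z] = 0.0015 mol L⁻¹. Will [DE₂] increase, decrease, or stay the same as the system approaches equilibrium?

(B₂ is a pure liquid — omitted from Q.)
Q = [DE₂]² / [M₂Z] = (5.6×10⁻⁴)² / (0.0015) = 2.1×10⁻⁴
Q = 2.1×10⁻⁴ = Keq; the system is at equilibrium.

stay the same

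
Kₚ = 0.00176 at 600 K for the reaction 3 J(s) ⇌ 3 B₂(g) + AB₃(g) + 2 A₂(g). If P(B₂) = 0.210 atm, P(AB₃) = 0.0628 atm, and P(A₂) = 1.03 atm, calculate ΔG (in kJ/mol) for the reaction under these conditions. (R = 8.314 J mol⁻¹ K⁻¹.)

(J is a pure solid — omitted from Qₚ.)
Qₚ = P(B₂)³·P(AB₃)·P(A₂)² = (0.210)³·(0.0628)·(1.03)² = 6.17×10⁻⁴
ΔG = RT ln(Qₚ/Kₚ) = (8.314 J mol⁻¹ K⁻¹)(600 K) × ln(6.17×10⁻⁴/0.00176)
   = (4.988 kJ/mol)(-1.048) = -5.23 kJ/mol
ΔG < 0, so the forward reaction is spontaneous (proceeds forward).

ΔG = -5.23 kJ/mol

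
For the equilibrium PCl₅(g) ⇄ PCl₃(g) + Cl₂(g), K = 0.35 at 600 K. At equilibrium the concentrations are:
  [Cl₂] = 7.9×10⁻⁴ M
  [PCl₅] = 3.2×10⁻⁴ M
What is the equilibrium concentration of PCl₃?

[PCl₃] = 0.14 M

At equilibrium, K = [PCl₃]·[Cl₂] / [PCl₅] = 0.35.
([PCl₃])·(7.9×10⁻⁴) / (3.2×10⁻⁴) = 0.35
[PCl₃] = 0.142 = 0.14 M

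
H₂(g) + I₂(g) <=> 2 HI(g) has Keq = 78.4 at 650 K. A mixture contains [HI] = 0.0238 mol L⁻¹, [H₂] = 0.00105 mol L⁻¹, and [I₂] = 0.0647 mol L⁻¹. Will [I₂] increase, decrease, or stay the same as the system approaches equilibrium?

decrease

Q = [HI]² / ([H₂]·[I₂]) = (0.0238)² / ((0.00105)·(0.0647)) = 8.34
Q = 8.34 < Keq = 78.4: net forward reaction.
I₂ is a reactant, so it decreases.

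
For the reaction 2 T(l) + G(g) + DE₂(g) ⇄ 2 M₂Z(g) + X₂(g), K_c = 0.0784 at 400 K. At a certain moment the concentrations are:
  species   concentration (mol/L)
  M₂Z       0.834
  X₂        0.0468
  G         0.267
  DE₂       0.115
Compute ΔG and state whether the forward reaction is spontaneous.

ΔG = 8.66 kJ/mol; the forward reaction is non-spontaneous

(T is a pure liquid — omitted from Q_c.)
Q_c = [M₂Z]²·[X₂] / ([G]·[DE₂]) = (0.834)²·(0.0468) / ((0.267)·(0.115)) = 1.06
ΔG = RT ln(Q_c/K_c) = (8.314 J mol⁻¹ K⁻¹)(400 K) × ln(1.06/0.0784)
   = (3.326 kJ/mol)(2.604) = 8.66 kJ/mol
ΔG > 0, so the forward reaction is non-spontaneous (proceeds in reverse).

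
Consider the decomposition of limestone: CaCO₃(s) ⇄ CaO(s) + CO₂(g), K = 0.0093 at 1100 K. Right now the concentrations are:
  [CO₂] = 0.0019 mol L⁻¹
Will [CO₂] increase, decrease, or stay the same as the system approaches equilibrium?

(CaCO₃, CaO are pure solids — omitted from Q.)
Q = [CO₂] = 0.0019
Q = 0.0019 < K = 0.0093: net forward reaction.
CO₂ is a product, so it increases.

increase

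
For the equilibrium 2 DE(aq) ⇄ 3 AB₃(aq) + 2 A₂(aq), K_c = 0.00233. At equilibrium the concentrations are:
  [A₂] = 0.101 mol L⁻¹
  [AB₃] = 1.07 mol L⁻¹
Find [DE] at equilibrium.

At equilibrium, K_c = [AB₃]³·[A₂]² / [DE]² = 0.00233.
(1.07)³·(0.101)² / ([DE])² = 0.00233
[DE]² = 5.36 ⇒ [DE] = 2.32 mol L⁻¹

[DE] = 2.32 mol L⁻¹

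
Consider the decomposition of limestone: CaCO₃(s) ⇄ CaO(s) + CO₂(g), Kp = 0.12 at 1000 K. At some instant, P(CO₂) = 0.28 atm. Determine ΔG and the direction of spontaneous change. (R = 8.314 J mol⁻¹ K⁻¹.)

(CaCO₃, CaO are pure solids — omitted from Qp.)
Qp = P(CO₂) = 0.280
ΔG = RT ln(Qp/Kp) = (8.314 J mol⁻¹ K⁻¹)(1000 K) × ln(0.280/0.12)
   = (8.314 kJ/mol)(0.8473) = 7.04 kJ/mol
ΔG > 0, so the forward reaction is non-spontaneous (proceeds in reverse).

ΔG = 7.04 kJ/mol; the forward reaction is non-spontaneous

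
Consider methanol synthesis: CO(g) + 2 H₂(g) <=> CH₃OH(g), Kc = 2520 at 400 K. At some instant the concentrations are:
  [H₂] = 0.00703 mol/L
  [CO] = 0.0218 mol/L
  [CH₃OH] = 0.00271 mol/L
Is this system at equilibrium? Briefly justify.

Qc = [CH₃OH] / ([CO]·[H₂]²) = (0.00271) / ((0.0218)·(0.00703)²) = 2520
Qc = 2520 = Kc; the system is at equilibrium.

yes, at equilibrium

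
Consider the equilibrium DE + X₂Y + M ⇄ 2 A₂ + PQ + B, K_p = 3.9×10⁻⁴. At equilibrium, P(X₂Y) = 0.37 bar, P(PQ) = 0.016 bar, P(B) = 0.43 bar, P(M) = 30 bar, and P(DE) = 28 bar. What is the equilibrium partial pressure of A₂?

At equilibrium, K_p = P(A₂)²·P(PQ)·P(B) / (P(DE)·P(X₂Y)·P(M)) = 3.9×10⁻⁴.
(P(A₂))²·(0.016)·(0.43) / ((28)·(0.37)·(30)) = 3.9×10⁻⁴
P(A₂)² = 17.6 ⇒ P(A₂) = 4.2 bar

P(A₂) = 4.2 bar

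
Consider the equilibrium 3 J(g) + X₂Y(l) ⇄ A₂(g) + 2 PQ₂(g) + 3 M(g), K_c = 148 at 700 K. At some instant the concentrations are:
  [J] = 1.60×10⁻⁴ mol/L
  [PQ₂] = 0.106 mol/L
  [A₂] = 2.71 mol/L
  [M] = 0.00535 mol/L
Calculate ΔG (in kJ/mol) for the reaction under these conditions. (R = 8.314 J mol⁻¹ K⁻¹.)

ΔG = 11.9 kJ/mol

(X₂Y is a pure liquid — omitted from Q_c.)
Q_c = [A₂]·[PQ₂]²·[M]³ / [J]³ = (2.71)·(0.106)²·(0.00535)³ / (1.60×10⁻⁴)³ = 1140
ΔG = RT ln(Q_c/K_c) = (8.314 J mol⁻¹ K⁻¹)(700 K) × ln(1140/148)
   = (5.820 kJ/mol)(2.042) = 11.9 kJ/mol
ΔG > 0, so the forward reaction is non-spontaneous (proceeds in reverse).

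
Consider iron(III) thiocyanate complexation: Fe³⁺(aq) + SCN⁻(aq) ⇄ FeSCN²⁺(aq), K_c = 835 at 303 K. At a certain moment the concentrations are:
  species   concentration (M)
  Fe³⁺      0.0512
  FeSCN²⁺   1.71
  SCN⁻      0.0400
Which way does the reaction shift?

Q_c = [FeSCN²⁺] / ([Fe³⁺]·[SCN⁻]) = (1.71) / ((0.0512)·(0.0400)) = 835
Q_c = 835 = K_c, so the system is already at equilibrium.

no net change (already at equilibrium)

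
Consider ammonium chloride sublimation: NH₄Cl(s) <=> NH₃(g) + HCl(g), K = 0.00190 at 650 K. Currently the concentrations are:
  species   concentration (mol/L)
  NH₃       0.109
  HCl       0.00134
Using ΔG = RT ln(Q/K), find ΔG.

(NH₄Cl is a pure solid — omitted from Q.)
Q = [NH₃]·[HCl] = (0.109)·(0.00134) = 1.46e-4
ΔG = RT ln(Q/K) = (8.314 J mol⁻¹ K⁻¹)(650 K) × ln(1.46e-4/0.00190)
   = (5.404 kJ/mol)(-2.566) = -13.9 kJ/mol
ΔG < 0, so the forward reaction is spontaneous (proceeds forward).

ΔG = -13.9 kJ/mol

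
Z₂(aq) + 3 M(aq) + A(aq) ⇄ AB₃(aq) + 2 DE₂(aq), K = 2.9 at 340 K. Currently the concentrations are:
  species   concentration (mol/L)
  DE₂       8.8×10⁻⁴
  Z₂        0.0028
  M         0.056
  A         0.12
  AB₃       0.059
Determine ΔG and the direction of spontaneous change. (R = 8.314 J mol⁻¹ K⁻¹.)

Q = [AB₃]·[DE₂]² / ([Z₂]·[M]³·[A]) = (0.059)·(8.8×10⁻⁴)² / ((0.0028)·(0.056)³·(0.12)) = 0.774
ΔG = RT ln(Q/K) = (8.314 J mol⁻¹ K⁻¹)(340 K) × ln(0.774/2.9)
   = (2.827 kJ/mol)(-1.321) = -3.73 kJ/mol
ΔG < 0, so the forward reaction is spontaneous (proceeds forward).

ΔG = -3.73 kJ/mol; the forward reaction is spontaneous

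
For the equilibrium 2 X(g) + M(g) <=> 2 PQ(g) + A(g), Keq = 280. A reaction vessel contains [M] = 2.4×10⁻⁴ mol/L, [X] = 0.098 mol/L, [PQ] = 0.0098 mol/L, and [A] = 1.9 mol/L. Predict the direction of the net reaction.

forward (toward products)

Q = [PQ]²·[A] / ([X]²·[M]) = (0.0098)²·(1.9) / ((0.098)²·(2.4×10⁻⁴)) = 79
Q = 79 < Keq = 280, so the forward reaction proceeds.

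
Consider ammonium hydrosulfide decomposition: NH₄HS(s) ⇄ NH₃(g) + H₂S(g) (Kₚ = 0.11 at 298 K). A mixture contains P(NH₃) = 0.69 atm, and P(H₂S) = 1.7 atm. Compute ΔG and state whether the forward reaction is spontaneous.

(NH₄HS is a pure solid — omitted from Qₚ.)
Qₚ = P(NH₃)·P(H₂S) = (0.69)·(1.7) = 1.17
ΔG = RT ln(Qₚ/Kₚ) = (8.314 J mol⁻¹ K⁻¹)(298 K) × ln(1.17/0.11)
   = (2.478 kJ/mol)(2.364) = 5.86 kJ/mol
ΔG > 0, so the forward reaction is non-spontaneous (proceeds in reverse).

ΔG = 5.86 kJ/mol; the forward reaction is non-spontaneous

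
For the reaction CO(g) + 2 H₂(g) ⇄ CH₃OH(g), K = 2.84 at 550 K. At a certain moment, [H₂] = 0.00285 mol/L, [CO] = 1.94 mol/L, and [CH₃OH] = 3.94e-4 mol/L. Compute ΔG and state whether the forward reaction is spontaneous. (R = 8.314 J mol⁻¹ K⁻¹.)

ΔG = 9.95 kJ/mol; the forward reaction is non-spontaneous

Q = [CH₃OH] / ([CO]·[H₂]²) = (3.94e-4) / ((1.94)·(0.00285)²) = 25.0
ΔG = RT ln(Q/K) = (8.314 J mol⁻¹ K⁻¹)(550 K) × ln(25.0/2.84)
   = (4.573 kJ/mol)(2.175) = 9.95 kJ/mol
ΔG > 0, so the forward reaction is non-spontaneous (proceeds in reverse).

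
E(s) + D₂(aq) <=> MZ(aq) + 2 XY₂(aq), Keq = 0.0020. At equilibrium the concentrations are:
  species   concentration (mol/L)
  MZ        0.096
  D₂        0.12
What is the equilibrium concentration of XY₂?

(E is a pure solid — omitted from Keq.)
At equilibrium, Keq = [MZ]·[XY₂]² / [D₂] = 0.0020.
(0.096)·([XY₂])² / (0.12) = 0.0020
[XY₂]² = 0.00250 ⇒ [XY₂] = 0.050 mol/L

[XY₂] = 0.050 mol/L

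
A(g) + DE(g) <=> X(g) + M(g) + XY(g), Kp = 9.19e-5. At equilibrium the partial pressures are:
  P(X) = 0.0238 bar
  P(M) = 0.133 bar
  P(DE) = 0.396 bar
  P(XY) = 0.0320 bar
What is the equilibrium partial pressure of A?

At equilibrium, Kp = P(X)·P(M)·P(XY) / (P(A)·P(DE)) = 9.19e-5.
(0.0238)·(0.133)·(0.0320) / ((P(A))·(0.396)) = 9.19e-5
P(A) = 2.78 bar

P(A) = 2.78 bar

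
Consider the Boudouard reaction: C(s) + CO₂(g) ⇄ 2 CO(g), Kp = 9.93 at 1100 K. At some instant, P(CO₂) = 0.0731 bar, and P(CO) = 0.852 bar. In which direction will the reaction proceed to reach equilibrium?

at equilibrium

(C is a pure solid — omitted from Qp.)
Qp = P(CO)² / P(CO₂) = (0.852)² / (0.0731) = 9.93
Qp = 9.93 = Kp, so the system is already at equilibrium.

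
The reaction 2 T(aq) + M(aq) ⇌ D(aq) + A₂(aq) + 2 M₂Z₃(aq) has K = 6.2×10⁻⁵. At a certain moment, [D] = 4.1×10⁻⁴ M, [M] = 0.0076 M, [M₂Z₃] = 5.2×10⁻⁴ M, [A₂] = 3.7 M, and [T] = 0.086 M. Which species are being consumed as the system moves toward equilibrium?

T, M (reactants)

Q = [D]·[A₂]·[M₂Z₃]² / ([T]²·[M]) = (4.1×10⁻⁴)·(3.7)·(5.2×10⁻⁴)² / ((0.086)²·(0.0076)) = 7.3×10⁻⁶
Q = 7.3×10⁻⁶ < K = 6.2×10⁻⁵: net forward reaction.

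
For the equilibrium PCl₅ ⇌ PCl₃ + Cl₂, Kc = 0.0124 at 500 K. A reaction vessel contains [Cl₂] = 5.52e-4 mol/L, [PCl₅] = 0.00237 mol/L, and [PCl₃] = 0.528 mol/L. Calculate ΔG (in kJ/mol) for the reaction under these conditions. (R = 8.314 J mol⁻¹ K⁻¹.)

ΔG = 9.54 kJ/mol

Qc = [PCl₃]·[Cl₂] / [PCl₅] = (0.528)·(5.52e-4) / (0.00237) = 0.123
ΔG = RT ln(Qc/Kc) = (8.314 J mol⁻¹ K⁻¹)(500 K) × ln(0.123/0.0124)
   = (4.157 kJ/mol)(2.294) = 9.54 kJ/mol
ΔG > 0, so the forward reaction is non-spontaneous (proceeds in reverse).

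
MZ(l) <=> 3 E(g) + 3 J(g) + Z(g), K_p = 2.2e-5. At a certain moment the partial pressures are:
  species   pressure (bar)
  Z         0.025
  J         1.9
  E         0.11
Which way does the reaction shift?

reverse (toward reactants)

(MZ is a pure liquid — omitted from Q_p.)
Q_p = P(E)³·P(J)³·P(Z) = (0.11)³·(1.9)³·(0.025) = 2.3e-4
Q_p = 2.3e-4 > K_p = 2.2e-5, so the reverse reaction proceeds.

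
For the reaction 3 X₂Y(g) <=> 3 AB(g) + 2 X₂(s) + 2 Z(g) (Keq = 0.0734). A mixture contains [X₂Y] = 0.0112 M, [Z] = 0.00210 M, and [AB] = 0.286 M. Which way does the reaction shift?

(X₂ is a pure solid — omitted from Q.)
Q = [AB]³·[Z]² / [X₂Y]³ = (0.286)³·(0.00210)² / (0.0112)³ = 0.0734
Q = 0.0734 = Keq, so the system is already at equilibrium.

no net change (already at equilibrium)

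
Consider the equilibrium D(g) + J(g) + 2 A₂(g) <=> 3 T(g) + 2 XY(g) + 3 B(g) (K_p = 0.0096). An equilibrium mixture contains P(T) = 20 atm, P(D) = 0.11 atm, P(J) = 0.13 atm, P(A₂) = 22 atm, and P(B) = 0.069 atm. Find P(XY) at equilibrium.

P(XY) = 0.16 atm

At equilibrium, K_p = P(T)³·P(XY)²·P(B)³ / (P(D)·P(J)·P(A₂)²) = 0.0096.
(20)³·(P(XY))²·(0.069)³ / ((0.11)·(0.13)·(22)²) = 0.0096
P(XY)² = 0.0253 ⇒ P(XY) = 0.16 atm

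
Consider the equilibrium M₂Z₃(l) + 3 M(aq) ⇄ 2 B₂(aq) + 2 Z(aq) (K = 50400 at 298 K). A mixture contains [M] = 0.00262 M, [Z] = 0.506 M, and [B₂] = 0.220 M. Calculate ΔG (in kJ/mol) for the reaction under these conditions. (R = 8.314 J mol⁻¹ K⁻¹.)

(M₂Z₃ is a pure liquid — omitted from Q.)
Q = [B₂]²·[Z]² / [M]³ = (0.220)²·(0.506)² / (0.00262)³ = 6.89×10⁵
ΔG = RT ln(Q/K) = (8.314 J mol⁻¹ K⁻¹)(298 K) × ln(6.89×10⁵/50400)
   = (2.478 kJ/mol)(2.615) = 6.48 kJ/mol
ΔG > 0, so the forward reaction is non-spontaneous (proceeds in reverse).

ΔG = 6.48 kJ/mol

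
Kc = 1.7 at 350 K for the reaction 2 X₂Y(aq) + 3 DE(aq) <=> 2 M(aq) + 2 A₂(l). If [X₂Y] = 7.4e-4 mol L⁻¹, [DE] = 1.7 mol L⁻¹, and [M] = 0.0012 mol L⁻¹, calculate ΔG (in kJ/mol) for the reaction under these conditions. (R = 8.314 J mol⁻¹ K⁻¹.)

(A₂ is a pure liquid — omitted from Qc.)
Qc = [M]² / ([X₂Y]²·[DE]³) = (0.0012)² / ((7.4e-4)²·(1.7)³) = 0.535
ΔG = RT ln(Qc/Kc) = (8.314 J mol⁻¹ K⁻¹)(350 K) × ln(0.535/1.7)
   = (2.910 kJ/mol)(-1.156) = -3.36 kJ/mol
ΔG < 0, so the forward reaction is spontaneous (proceeds forward).

ΔG = -3.36 kJ/mol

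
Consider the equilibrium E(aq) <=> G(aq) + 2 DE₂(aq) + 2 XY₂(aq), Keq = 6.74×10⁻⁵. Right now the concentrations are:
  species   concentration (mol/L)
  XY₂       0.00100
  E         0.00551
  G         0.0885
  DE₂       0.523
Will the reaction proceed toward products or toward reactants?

forward (toward products)

Q = [G]·[DE₂]²·[XY₂]² / [E] = (0.0885)·(0.523)²·(0.00100)² / (0.00551) = 4.39×10⁻⁶
Q = 4.39×10⁻⁶ < Keq = 6.74×10⁻⁵, so the forward reaction proceeds.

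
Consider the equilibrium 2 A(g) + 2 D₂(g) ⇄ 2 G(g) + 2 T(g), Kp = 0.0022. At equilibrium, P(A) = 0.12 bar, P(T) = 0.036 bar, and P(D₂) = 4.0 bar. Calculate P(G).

At equilibrium, Kp = P(G)²·P(T)² / (P(A)²·P(D₂)²) = 0.0022.
(P(G))²·(0.036)² / ((0.12)²·(4.0)²) = 0.0022
P(G)² = 0.391 ⇒ P(G) = 0.63 bar

P(G) = 0.63 bar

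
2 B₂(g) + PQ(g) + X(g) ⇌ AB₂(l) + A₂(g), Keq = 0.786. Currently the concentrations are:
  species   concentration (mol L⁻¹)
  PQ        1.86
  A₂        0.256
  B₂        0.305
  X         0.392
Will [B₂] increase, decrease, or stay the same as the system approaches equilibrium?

increase

(AB₂ is a pure liquid — omitted from Q.)
Q = [A₂] / ([B₂]²·[PQ]·[X]) = (0.256) / ((0.305)²·(1.86)·(0.392)) = 3.77
Q = 3.77 > Keq = 0.786: net reverse reaction.
B₂ is a reactant, so it increases.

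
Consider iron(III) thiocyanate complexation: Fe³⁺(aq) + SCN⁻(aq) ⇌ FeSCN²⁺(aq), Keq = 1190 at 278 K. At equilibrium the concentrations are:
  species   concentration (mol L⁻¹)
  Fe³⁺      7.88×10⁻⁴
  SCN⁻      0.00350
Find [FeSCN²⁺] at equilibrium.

[FeSCN²⁺] = 0.00328 mol L⁻¹

At equilibrium, Keq = [FeSCN²⁺] / ([Fe³⁺]·[SCN⁻]) = 1190.
([FeSCN²⁺]) / ((7.88×10⁻⁴)·(0.00350)) = 1190
[FeSCN²⁺] = 0.00328 mol L⁻¹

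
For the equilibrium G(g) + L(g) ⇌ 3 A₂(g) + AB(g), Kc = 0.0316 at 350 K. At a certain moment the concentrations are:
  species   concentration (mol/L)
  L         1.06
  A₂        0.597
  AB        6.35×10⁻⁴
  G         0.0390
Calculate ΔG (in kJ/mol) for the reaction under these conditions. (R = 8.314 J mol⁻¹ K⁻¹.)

ΔG = -6.60 kJ/mol

Qc = [A₂]³·[AB] / ([G]·[L]) = (0.597)³·(6.35×10⁻⁴) / ((0.0390)·(1.06)) = 0.00327
ΔG = RT ln(Qc/Kc) = (8.314 J mol⁻¹ K⁻¹)(350 K) × ln(0.00327/0.0316)
   = (2.910 kJ/mol)(-2.268) = -6.60 kJ/mol
ΔG < 0, so the forward reaction is spontaneous (proceeds forward).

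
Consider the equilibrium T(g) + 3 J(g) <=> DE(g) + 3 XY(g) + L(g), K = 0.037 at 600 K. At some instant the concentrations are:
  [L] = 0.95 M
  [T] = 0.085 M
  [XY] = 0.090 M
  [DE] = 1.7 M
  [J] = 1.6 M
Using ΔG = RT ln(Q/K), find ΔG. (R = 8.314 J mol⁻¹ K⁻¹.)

ΔG = -11.9 kJ/mol

Q = [DE]·[XY]³·[L] / ([T]·[J]³) = (1.7)·(0.090)³·(0.95) / ((0.085)·(1.6)³) = 0.00338
ΔG = RT ln(Q/K) = (8.314 J mol⁻¹ K⁻¹)(600 K) × ln(0.00338/0.037)
   = (4.988 kJ/mol)(-2.393) = -11.9 kJ/mol
ΔG < 0, so the forward reaction is spontaneous (proceeds forward).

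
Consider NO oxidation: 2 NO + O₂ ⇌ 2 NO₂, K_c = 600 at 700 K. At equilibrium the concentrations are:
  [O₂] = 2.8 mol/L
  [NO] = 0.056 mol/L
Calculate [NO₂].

[NO₂] = 2.3 mol/L

At equilibrium, K_c = [NO₂]² / ([NO]²·[O₂]) = 600.
([NO₂])² / ((0.056)²·(2.8)) = 600
[NO₂]² = 5.27 ⇒ [NO₂] = 2.3 mol/L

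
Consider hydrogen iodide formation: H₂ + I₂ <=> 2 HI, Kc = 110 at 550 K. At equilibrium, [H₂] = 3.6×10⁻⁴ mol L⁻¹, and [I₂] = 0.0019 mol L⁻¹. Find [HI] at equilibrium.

At equilibrium, Kc = [HI]² / ([H₂]·[I₂]) = 110.
([HI])² / ((3.6×10⁻⁴)·(0.0019)) = 110
[HI]² = 7.52×10⁻⁵ ⇒ [HI] = 0.0087 mol L⁻¹

[HI] = 0.0087 mol L⁻¹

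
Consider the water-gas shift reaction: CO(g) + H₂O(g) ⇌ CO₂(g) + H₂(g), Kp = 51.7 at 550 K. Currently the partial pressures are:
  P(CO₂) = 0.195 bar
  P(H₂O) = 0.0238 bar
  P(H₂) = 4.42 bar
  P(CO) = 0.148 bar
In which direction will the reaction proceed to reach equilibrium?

to the left

Qp = P(CO₂)·P(H₂) / (P(CO)·P(H₂O)) = (0.195)·(4.42) / ((0.148)·(0.0238)) = 245
Qp = 245 > Kp = 51.7, so the reverse reaction proceeds.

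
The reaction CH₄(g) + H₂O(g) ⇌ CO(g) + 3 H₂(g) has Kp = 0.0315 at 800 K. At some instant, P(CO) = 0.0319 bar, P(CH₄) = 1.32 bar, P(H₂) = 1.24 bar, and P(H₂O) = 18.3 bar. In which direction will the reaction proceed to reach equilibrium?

to the right

Qp = P(CO)·P(H₂)³ / (P(CH₄)·P(H₂O)) = (0.0319)·(1.24)³ / ((1.32)·(18.3)) = 0.00252
Qp = 0.00252 < Kp = 0.0315, so the forward reaction proceeds.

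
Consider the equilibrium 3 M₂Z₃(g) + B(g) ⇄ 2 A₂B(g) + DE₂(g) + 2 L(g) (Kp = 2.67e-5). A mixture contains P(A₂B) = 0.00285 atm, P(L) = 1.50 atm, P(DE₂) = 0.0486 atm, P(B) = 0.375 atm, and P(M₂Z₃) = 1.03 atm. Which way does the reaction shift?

Qp = P(A₂B)²·P(DE₂)·P(L)² / (P(M₂Z₃)³·P(B)) = (0.00285)²·(0.0486)·(1.50)² / ((1.03)³·(0.375)) = 2.17e-6
Qp = 2.17e-6 < Kp = 2.67e-5, so the forward reaction proceeds.

to the right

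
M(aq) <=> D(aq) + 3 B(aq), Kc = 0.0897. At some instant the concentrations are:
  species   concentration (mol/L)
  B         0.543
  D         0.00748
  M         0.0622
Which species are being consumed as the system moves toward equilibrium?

Qc = [D]·[B]³ / [M] = (0.00748)·(0.543)³ / (0.0622) = 0.0193
Qc = 0.0193 < Kc = 0.0897: net forward reaction.

M (reactants)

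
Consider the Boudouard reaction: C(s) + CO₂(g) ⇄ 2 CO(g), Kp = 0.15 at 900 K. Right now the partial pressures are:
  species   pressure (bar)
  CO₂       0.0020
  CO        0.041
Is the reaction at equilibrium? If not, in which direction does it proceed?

reverse (toward reactants)

(C is a pure solid — omitted from Qp.)
Qp = P(CO)² / P(CO₂) = (0.041)² / (0.0020) = 0.84
Qp = 0.84 > Kp = 0.15, so the reverse reaction proceeds.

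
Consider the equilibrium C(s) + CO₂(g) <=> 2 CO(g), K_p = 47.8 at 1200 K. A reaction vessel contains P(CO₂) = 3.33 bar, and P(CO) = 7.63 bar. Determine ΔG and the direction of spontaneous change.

(C is a pure solid — omitted from Q_p.)
Q_p = P(CO)² / P(CO₂) = (7.63)² / (3.33) = 17.5
ΔG = RT ln(Q_p/K_p) = (8.314 J mol⁻¹ K⁻¹)(1200 K) × ln(17.5/47.8)
   = (9.977 kJ/mol)(-1.005) = -10.0 kJ/mol
ΔG < 0, so the forward reaction is spontaneous (proceeds forward).

ΔG = -10.0 kJ/mol; the forward reaction is spontaneous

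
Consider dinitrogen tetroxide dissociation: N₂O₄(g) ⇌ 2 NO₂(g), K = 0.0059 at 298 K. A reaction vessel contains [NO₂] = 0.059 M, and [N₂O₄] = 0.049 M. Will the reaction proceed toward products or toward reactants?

Q = [NO₂]² / [N₂O₄] = (0.059)² / (0.049) = 0.071
Q = 0.071 > K = 0.0059, so the reverse reaction proceeds.

in the reverse direction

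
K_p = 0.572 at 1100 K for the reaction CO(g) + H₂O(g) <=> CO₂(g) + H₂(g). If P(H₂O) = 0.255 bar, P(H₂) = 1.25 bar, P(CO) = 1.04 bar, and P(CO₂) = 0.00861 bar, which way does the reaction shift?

to the right

Q_p = P(CO₂)·P(H₂) / (P(CO)·P(H₂O)) = (0.00861)·(1.25) / ((1.04)·(0.255)) = 0.0406
Q_p = 0.0406 < K_p = 0.572, so the forward reaction proceeds.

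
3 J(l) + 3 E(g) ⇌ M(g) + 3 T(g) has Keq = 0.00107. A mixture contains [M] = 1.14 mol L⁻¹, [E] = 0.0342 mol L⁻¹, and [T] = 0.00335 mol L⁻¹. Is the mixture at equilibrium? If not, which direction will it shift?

yes, at equilibrium

(J is a pure liquid — omitted from Q.)
Q = [M]·[T]³ / [E]³ = (1.14)·(0.00335)³ / (0.0342)³ = 0.00107
Q = 0.00107 = Keq; the system is at equilibrium.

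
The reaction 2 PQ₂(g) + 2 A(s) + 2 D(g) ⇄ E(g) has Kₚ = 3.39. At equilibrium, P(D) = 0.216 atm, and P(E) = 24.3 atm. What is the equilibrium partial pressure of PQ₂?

P(PQ₂) = 12.4 atm

(A is a pure solid — omitted from Kₚ.)
At equilibrium, Kₚ = P(E) / (P(PQ₂)²·P(D)²) = 3.39.
(24.3) / ((P(PQ₂))²·(0.216)²) = 3.39
P(PQ₂)² = 154 ⇒ P(PQ₂) = 12.4 atm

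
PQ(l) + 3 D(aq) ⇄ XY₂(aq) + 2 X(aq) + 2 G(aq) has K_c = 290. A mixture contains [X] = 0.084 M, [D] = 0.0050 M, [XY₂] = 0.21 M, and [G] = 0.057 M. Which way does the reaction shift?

forward (toward products)

(PQ is a pure liquid — omitted from Q_c.)
Q_c = [XY₂]·[X]²·[G]² / [D]³ = (0.21)·(0.084)²·(0.057)² / (0.0050)³ = 39
Q_c = 39 < K_c = 290, so the forward reaction proceeds.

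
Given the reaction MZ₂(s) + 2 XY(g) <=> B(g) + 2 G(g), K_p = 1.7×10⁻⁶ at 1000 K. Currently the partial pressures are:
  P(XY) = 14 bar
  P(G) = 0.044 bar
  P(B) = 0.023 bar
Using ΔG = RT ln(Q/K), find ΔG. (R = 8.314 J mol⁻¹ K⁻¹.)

(MZ₂ is a pure solid — omitted from Q_p.)
Q_p = P(B)·P(G)² / P(XY)² = (0.023)·(0.044)² / (14)² = 2.27×10⁻⁷
ΔG = RT ln(Q_p/K_p) = (8.314 J mol⁻¹ K⁻¹)(1000 K) × ln(2.27×10⁻⁷/1.7×10⁻⁶)
   = (8.314 kJ/mol)(-2.013) = -16.7 kJ/mol
ΔG < 0, so the forward reaction is spontaneous (proceeds forward).

ΔG = -16.7 kJ/mol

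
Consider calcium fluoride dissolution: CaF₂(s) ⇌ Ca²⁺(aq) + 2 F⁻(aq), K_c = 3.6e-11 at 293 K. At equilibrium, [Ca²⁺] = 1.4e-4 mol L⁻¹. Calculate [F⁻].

(CaF₂ is a pure solid — omitted from K_c.)
At equilibrium, K_c = [Ca²⁺]·[F⁻]² = 3.6e-11.
(1.4e-4)·([F⁻])² = 3.6e-11
[F⁻]² = 2.57e-7 ⇒ [F⁻] = 5.1e-4 mol L⁻¹

[F⁻] = 5.1e-4 mol L⁻¹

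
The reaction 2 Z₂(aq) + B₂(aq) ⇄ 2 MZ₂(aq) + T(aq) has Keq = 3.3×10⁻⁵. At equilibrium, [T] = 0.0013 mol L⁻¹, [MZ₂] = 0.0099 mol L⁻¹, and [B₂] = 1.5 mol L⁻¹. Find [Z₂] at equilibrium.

At equilibrium, Keq = [MZ₂]²·[T] / ([Z₂]²·[B₂]) = 3.3×10⁻⁵.
(0.0099)²·(0.0013) / (([Z₂])²·(1.5)) = 3.3×10⁻⁵
[Z₂]² = 0.00257 ⇒ [Z₂] = 0.051 mol L⁻¹

[Z₂] = 0.051 mol L⁻¹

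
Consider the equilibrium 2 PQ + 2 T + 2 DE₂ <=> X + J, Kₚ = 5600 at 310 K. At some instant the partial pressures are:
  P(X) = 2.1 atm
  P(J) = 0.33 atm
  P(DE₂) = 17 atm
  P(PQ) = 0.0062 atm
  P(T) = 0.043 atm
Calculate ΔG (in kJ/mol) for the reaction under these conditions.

ΔG = 4.63 kJ/mol

Qₚ = P(X)·P(J) / (P(PQ)²·P(T)²·P(DE₂)²) = (2.1)·(0.33) / ((0.0062)²·(0.043)²·(17)²) = 33700
ΔG = RT ln(Qₚ/Kₚ) = (8.314 J mol⁻¹ K⁻¹)(310 K) × ln(33700/5600)
   = (2.577 kJ/mol)(1.795) = 4.63 kJ/mol
ΔG > 0, so the forward reaction is non-spontaneous (proceeds in reverse).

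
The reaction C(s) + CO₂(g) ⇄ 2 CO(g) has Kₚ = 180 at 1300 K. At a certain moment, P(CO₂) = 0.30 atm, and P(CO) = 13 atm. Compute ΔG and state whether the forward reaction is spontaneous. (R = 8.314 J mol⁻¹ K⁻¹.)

ΔG = 12.3 kJ/mol; the forward reaction is non-spontaneous

(C is a pure solid — omitted from Qₚ.)
Qₚ = P(CO)² / P(CO₂) = (13)² / (0.30) = 563
ΔG = RT ln(Qₚ/Kₚ) = (8.314 J mol⁻¹ K⁻¹)(1300 K) × ln(563/180)
   = (10.81 kJ/mol)(1.140) = 12.3 kJ/mol
ΔG > 0, so the forward reaction is non-spontaneous (proceeds in reverse).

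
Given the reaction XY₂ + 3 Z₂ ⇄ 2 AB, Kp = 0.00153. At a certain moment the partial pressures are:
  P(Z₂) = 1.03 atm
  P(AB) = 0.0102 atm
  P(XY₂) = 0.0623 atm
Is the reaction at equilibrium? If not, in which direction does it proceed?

Qp = P(AB)² / (P(XY₂)·P(Z₂)³) = (0.0102)² / ((0.0623)·(1.03)³) = 0.00153
Qp = 0.00153 = Kp, so the system is already at equilibrium.

no net change (already at equilibrium)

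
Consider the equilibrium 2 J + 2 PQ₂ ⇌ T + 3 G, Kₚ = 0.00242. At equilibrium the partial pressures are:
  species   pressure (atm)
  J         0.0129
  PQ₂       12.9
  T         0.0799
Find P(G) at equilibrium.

P(G) = 0.0943 atm

At equilibrium, Kₚ = P(T)·P(G)³ / (P(J)²·P(PQ₂)²) = 0.00242.
(0.0799)·(P(G))³ / ((0.0129)²·(12.9)²) = 0.00242
P(G)³ = 8.39×10⁻⁴ ⇒ P(G) = 0.0943 atm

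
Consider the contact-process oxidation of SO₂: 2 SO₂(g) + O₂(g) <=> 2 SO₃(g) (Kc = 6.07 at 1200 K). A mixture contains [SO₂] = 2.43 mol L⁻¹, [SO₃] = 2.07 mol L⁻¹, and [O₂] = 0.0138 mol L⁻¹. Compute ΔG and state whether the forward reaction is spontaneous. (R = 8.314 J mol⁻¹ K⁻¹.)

ΔG = 21.5 kJ/mol; the forward reaction is non-spontaneous

Qc = [SO₃]² / ([SO₂]²·[O₂]) = (2.07)² / ((2.43)²·(0.0138)) = 52.6
ΔG = RT ln(Qc/Kc) = (8.314 J mol⁻¹ K⁻¹)(1200 K) × ln(52.6/6.07)
   = (9.977 kJ/mol)(2.159) = 21.5 kJ/mol
ΔG > 0, so the forward reaction is non-spontaneous (proceeds in reverse).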